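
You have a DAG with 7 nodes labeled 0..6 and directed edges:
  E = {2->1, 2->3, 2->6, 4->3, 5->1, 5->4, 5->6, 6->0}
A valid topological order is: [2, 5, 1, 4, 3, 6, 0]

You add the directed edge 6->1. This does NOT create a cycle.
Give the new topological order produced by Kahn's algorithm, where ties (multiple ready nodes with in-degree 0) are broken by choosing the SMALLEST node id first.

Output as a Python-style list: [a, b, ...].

Answer: [2, 5, 4, 3, 6, 0, 1]

Derivation:
Old toposort: [2, 5, 1, 4, 3, 6, 0]
Added edge: 6->1
Position of 6 (5) > position of 1 (2). Must reorder: 6 must now come before 1.
Run Kahn's algorithm (break ties by smallest node id):
  initial in-degrees: [1, 3, 0, 2, 1, 0, 2]
  ready (indeg=0): [2, 5]
  pop 2: indeg[1]->2; indeg[3]->1; indeg[6]->1 | ready=[5] | order so far=[2]
  pop 5: indeg[1]->1; indeg[4]->0; indeg[6]->0 | ready=[4, 6] | order so far=[2, 5]
  pop 4: indeg[3]->0 | ready=[3, 6] | order so far=[2, 5, 4]
  pop 3: no out-edges | ready=[6] | order so far=[2, 5, 4, 3]
  pop 6: indeg[0]->0; indeg[1]->0 | ready=[0, 1] | order so far=[2, 5, 4, 3, 6]
  pop 0: no out-edges | ready=[1] | order so far=[2, 5, 4, 3, 6, 0]
  pop 1: no out-edges | ready=[] | order so far=[2, 5, 4, 3, 6, 0, 1]
  Result: [2, 5, 4, 3, 6, 0, 1]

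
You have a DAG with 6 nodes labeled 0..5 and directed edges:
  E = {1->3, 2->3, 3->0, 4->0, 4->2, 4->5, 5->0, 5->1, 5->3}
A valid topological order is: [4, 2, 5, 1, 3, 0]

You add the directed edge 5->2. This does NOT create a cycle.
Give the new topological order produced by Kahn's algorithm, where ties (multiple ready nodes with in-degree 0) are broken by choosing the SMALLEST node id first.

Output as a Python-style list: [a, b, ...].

Answer: [4, 5, 1, 2, 3, 0]

Derivation:
Old toposort: [4, 2, 5, 1, 3, 0]
Added edge: 5->2
Position of 5 (2) > position of 2 (1). Must reorder: 5 must now come before 2.
Run Kahn's algorithm (break ties by smallest node id):
  initial in-degrees: [3, 1, 2, 3, 0, 1]
  ready (indeg=0): [4]
  pop 4: indeg[0]->2; indeg[2]->1; indeg[5]->0 | ready=[5] | order so far=[4]
  pop 5: indeg[0]->1; indeg[1]->0; indeg[2]->0; indeg[3]->2 | ready=[1, 2] | order so far=[4, 5]
  pop 1: indeg[3]->1 | ready=[2] | order so far=[4, 5, 1]
  pop 2: indeg[3]->0 | ready=[3] | order so far=[4, 5, 1, 2]
  pop 3: indeg[0]->0 | ready=[0] | order so far=[4, 5, 1, 2, 3]
  pop 0: no out-edges | ready=[] | order so far=[4, 5, 1, 2, 3, 0]
  Result: [4, 5, 1, 2, 3, 0]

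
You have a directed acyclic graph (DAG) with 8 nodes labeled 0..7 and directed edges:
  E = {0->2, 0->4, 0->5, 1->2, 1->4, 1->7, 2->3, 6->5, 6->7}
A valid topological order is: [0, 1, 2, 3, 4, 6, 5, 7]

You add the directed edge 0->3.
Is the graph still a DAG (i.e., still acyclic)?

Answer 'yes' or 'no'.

Answer: yes

Derivation:
Given toposort: [0, 1, 2, 3, 4, 6, 5, 7]
Position of 0: index 0; position of 3: index 3
New edge 0->3: forward
Forward edge: respects the existing order. Still a DAG, same toposort still valid.
Still a DAG? yes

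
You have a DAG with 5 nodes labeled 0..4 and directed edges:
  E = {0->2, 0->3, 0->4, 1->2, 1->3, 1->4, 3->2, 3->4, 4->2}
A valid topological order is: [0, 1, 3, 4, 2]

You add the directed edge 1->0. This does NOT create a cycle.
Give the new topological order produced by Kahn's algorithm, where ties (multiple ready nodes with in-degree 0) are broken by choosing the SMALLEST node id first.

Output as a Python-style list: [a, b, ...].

Old toposort: [0, 1, 3, 4, 2]
Added edge: 1->0
Position of 1 (1) > position of 0 (0). Must reorder: 1 must now come before 0.
Run Kahn's algorithm (break ties by smallest node id):
  initial in-degrees: [1, 0, 4, 2, 3]
  ready (indeg=0): [1]
  pop 1: indeg[0]->0; indeg[2]->3; indeg[3]->1; indeg[4]->2 | ready=[0] | order so far=[1]
  pop 0: indeg[2]->2; indeg[3]->0; indeg[4]->1 | ready=[3] | order so far=[1, 0]
  pop 3: indeg[2]->1; indeg[4]->0 | ready=[4] | order so far=[1, 0, 3]
  pop 4: indeg[2]->0 | ready=[2] | order so far=[1, 0, 3, 4]
  pop 2: no out-edges | ready=[] | order so far=[1, 0, 3, 4, 2]
  Result: [1, 0, 3, 4, 2]

Answer: [1, 0, 3, 4, 2]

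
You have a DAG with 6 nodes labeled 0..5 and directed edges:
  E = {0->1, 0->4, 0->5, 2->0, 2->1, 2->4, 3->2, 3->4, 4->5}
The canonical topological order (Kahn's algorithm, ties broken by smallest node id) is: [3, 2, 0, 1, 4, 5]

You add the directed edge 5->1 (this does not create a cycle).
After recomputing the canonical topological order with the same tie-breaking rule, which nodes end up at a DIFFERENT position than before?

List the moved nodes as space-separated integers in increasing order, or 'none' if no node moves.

Answer: 1 4 5

Derivation:
Old toposort: [3, 2, 0, 1, 4, 5]
Added edge 5->1
Recompute Kahn (smallest-id tiebreak):
  initial in-degrees: [1, 3, 1, 0, 3, 2]
  ready (indeg=0): [3]
  pop 3: indeg[2]->0; indeg[4]->2 | ready=[2] | order so far=[3]
  pop 2: indeg[0]->0; indeg[1]->2; indeg[4]->1 | ready=[0] | order so far=[3, 2]
  pop 0: indeg[1]->1; indeg[4]->0; indeg[5]->1 | ready=[4] | order so far=[3, 2, 0]
  pop 4: indeg[5]->0 | ready=[5] | order so far=[3, 2, 0, 4]
  pop 5: indeg[1]->0 | ready=[1] | order so far=[3, 2, 0, 4, 5]
  pop 1: no out-edges | ready=[] | order so far=[3, 2, 0, 4, 5, 1]
New canonical toposort: [3, 2, 0, 4, 5, 1]
Compare positions:
  Node 0: index 2 -> 2 (same)
  Node 1: index 3 -> 5 (moved)
  Node 2: index 1 -> 1 (same)
  Node 3: index 0 -> 0 (same)
  Node 4: index 4 -> 3 (moved)
  Node 5: index 5 -> 4 (moved)
Nodes that changed position: 1 4 5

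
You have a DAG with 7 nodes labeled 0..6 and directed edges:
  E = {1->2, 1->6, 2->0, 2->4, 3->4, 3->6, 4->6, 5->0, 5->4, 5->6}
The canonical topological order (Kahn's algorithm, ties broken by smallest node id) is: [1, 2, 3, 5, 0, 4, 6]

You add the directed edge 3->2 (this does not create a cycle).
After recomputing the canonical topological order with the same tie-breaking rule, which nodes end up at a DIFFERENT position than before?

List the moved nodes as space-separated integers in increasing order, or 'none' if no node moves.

Answer: 2 3

Derivation:
Old toposort: [1, 2, 3, 5, 0, 4, 6]
Added edge 3->2
Recompute Kahn (smallest-id tiebreak):
  initial in-degrees: [2, 0, 2, 0, 3, 0, 4]
  ready (indeg=0): [1, 3, 5]
  pop 1: indeg[2]->1; indeg[6]->3 | ready=[3, 5] | order so far=[1]
  pop 3: indeg[2]->0; indeg[4]->2; indeg[6]->2 | ready=[2, 5] | order so far=[1, 3]
  pop 2: indeg[0]->1; indeg[4]->1 | ready=[5] | order so far=[1, 3, 2]
  pop 5: indeg[0]->0; indeg[4]->0; indeg[6]->1 | ready=[0, 4] | order so far=[1, 3, 2, 5]
  pop 0: no out-edges | ready=[4] | order so far=[1, 3, 2, 5, 0]
  pop 4: indeg[6]->0 | ready=[6] | order so far=[1, 3, 2, 5, 0, 4]
  pop 6: no out-edges | ready=[] | order so far=[1, 3, 2, 5, 0, 4, 6]
New canonical toposort: [1, 3, 2, 5, 0, 4, 6]
Compare positions:
  Node 0: index 4 -> 4 (same)
  Node 1: index 0 -> 0 (same)
  Node 2: index 1 -> 2 (moved)
  Node 3: index 2 -> 1 (moved)
  Node 4: index 5 -> 5 (same)
  Node 5: index 3 -> 3 (same)
  Node 6: index 6 -> 6 (same)
Nodes that changed position: 2 3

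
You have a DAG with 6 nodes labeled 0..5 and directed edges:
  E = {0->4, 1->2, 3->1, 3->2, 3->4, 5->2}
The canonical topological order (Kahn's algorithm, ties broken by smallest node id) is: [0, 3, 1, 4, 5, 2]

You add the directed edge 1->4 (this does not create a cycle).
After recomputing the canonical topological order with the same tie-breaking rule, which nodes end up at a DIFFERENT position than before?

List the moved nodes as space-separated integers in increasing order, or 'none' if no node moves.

Answer: none

Derivation:
Old toposort: [0, 3, 1, 4, 5, 2]
Added edge 1->4
Recompute Kahn (smallest-id tiebreak):
  initial in-degrees: [0, 1, 3, 0, 3, 0]
  ready (indeg=0): [0, 3, 5]
  pop 0: indeg[4]->2 | ready=[3, 5] | order so far=[0]
  pop 3: indeg[1]->0; indeg[2]->2; indeg[4]->1 | ready=[1, 5] | order so far=[0, 3]
  pop 1: indeg[2]->1; indeg[4]->0 | ready=[4, 5] | order so far=[0, 3, 1]
  pop 4: no out-edges | ready=[5] | order so far=[0, 3, 1, 4]
  pop 5: indeg[2]->0 | ready=[2] | order so far=[0, 3, 1, 4, 5]
  pop 2: no out-edges | ready=[] | order so far=[0, 3, 1, 4, 5, 2]
New canonical toposort: [0, 3, 1, 4, 5, 2]
Compare positions:
  Node 0: index 0 -> 0 (same)
  Node 1: index 2 -> 2 (same)
  Node 2: index 5 -> 5 (same)
  Node 3: index 1 -> 1 (same)
  Node 4: index 3 -> 3 (same)
  Node 5: index 4 -> 4 (same)
Nodes that changed position: none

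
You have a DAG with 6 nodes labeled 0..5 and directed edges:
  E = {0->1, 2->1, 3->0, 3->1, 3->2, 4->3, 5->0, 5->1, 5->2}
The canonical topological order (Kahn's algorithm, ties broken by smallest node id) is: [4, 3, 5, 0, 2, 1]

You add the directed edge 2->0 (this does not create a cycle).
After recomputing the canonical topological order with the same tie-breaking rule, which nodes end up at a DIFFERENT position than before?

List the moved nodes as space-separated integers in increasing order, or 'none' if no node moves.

Answer: 0 2

Derivation:
Old toposort: [4, 3, 5, 0, 2, 1]
Added edge 2->0
Recompute Kahn (smallest-id tiebreak):
  initial in-degrees: [3, 4, 2, 1, 0, 0]
  ready (indeg=0): [4, 5]
  pop 4: indeg[3]->0 | ready=[3, 5] | order so far=[4]
  pop 3: indeg[0]->2; indeg[1]->3; indeg[2]->1 | ready=[5] | order so far=[4, 3]
  pop 5: indeg[0]->1; indeg[1]->2; indeg[2]->0 | ready=[2] | order so far=[4, 3, 5]
  pop 2: indeg[0]->0; indeg[1]->1 | ready=[0] | order so far=[4, 3, 5, 2]
  pop 0: indeg[1]->0 | ready=[1] | order so far=[4, 3, 5, 2, 0]
  pop 1: no out-edges | ready=[] | order so far=[4, 3, 5, 2, 0, 1]
New canonical toposort: [4, 3, 5, 2, 0, 1]
Compare positions:
  Node 0: index 3 -> 4 (moved)
  Node 1: index 5 -> 5 (same)
  Node 2: index 4 -> 3 (moved)
  Node 3: index 1 -> 1 (same)
  Node 4: index 0 -> 0 (same)
  Node 5: index 2 -> 2 (same)
Nodes that changed position: 0 2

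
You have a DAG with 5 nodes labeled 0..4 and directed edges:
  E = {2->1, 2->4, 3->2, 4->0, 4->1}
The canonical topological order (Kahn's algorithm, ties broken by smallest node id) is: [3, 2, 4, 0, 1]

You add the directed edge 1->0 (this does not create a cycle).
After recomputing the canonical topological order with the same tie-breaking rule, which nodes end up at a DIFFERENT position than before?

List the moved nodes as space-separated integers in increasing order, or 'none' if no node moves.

Answer: 0 1

Derivation:
Old toposort: [3, 2, 4, 0, 1]
Added edge 1->0
Recompute Kahn (smallest-id tiebreak):
  initial in-degrees: [2, 2, 1, 0, 1]
  ready (indeg=0): [3]
  pop 3: indeg[2]->0 | ready=[2] | order so far=[3]
  pop 2: indeg[1]->1; indeg[4]->0 | ready=[4] | order so far=[3, 2]
  pop 4: indeg[0]->1; indeg[1]->0 | ready=[1] | order so far=[3, 2, 4]
  pop 1: indeg[0]->0 | ready=[0] | order so far=[3, 2, 4, 1]
  pop 0: no out-edges | ready=[] | order so far=[3, 2, 4, 1, 0]
New canonical toposort: [3, 2, 4, 1, 0]
Compare positions:
  Node 0: index 3 -> 4 (moved)
  Node 1: index 4 -> 3 (moved)
  Node 2: index 1 -> 1 (same)
  Node 3: index 0 -> 0 (same)
  Node 4: index 2 -> 2 (same)
Nodes that changed position: 0 1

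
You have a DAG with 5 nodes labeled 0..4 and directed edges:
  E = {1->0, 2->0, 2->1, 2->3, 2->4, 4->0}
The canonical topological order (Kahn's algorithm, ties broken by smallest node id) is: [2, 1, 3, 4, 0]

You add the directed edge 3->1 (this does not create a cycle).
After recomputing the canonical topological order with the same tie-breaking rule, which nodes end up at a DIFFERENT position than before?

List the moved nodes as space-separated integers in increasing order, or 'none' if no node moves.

Answer: 1 3

Derivation:
Old toposort: [2, 1, 3, 4, 0]
Added edge 3->1
Recompute Kahn (smallest-id tiebreak):
  initial in-degrees: [3, 2, 0, 1, 1]
  ready (indeg=0): [2]
  pop 2: indeg[0]->2; indeg[1]->1; indeg[3]->0; indeg[4]->0 | ready=[3, 4] | order so far=[2]
  pop 3: indeg[1]->0 | ready=[1, 4] | order so far=[2, 3]
  pop 1: indeg[0]->1 | ready=[4] | order so far=[2, 3, 1]
  pop 4: indeg[0]->0 | ready=[0] | order so far=[2, 3, 1, 4]
  pop 0: no out-edges | ready=[] | order so far=[2, 3, 1, 4, 0]
New canonical toposort: [2, 3, 1, 4, 0]
Compare positions:
  Node 0: index 4 -> 4 (same)
  Node 1: index 1 -> 2 (moved)
  Node 2: index 0 -> 0 (same)
  Node 3: index 2 -> 1 (moved)
  Node 4: index 3 -> 3 (same)
Nodes that changed position: 1 3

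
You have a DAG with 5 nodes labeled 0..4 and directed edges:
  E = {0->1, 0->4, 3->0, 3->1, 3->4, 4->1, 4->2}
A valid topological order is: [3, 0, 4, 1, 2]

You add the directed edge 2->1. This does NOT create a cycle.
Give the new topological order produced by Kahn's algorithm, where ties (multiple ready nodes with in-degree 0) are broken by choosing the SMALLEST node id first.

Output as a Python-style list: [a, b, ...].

Answer: [3, 0, 4, 2, 1]

Derivation:
Old toposort: [3, 0, 4, 1, 2]
Added edge: 2->1
Position of 2 (4) > position of 1 (3). Must reorder: 2 must now come before 1.
Run Kahn's algorithm (break ties by smallest node id):
  initial in-degrees: [1, 4, 1, 0, 2]
  ready (indeg=0): [3]
  pop 3: indeg[0]->0; indeg[1]->3; indeg[4]->1 | ready=[0] | order so far=[3]
  pop 0: indeg[1]->2; indeg[4]->0 | ready=[4] | order so far=[3, 0]
  pop 4: indeg[1]->1; indeg[2]->0 | ready=[2] | order so far=[3, 0, 4]
  pop 2: indeg[1]->0 | ready=[1] | order so far=[3, 0, 4, 2]
  pop 1: no out-edges | ready=[] | order so far=[3, 0, 4, 2, 1]
  Result: [3, 0, 4, 2, 1]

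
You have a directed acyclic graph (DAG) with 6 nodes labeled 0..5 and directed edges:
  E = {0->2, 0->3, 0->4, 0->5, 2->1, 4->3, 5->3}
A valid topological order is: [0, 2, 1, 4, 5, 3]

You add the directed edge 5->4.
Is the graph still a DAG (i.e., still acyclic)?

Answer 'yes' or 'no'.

Answer: yes

Derivation:
Given toposort: [0, 2, 1, 4, 5, 3]
Position of 5: index 4; position of 4: index 3
New edge 5->4: backward (u after v in old order)
Backward edge: old toposort is now invalid. Check if this creates a cycle.
Does 4 already reach 5? Reachable from 4: [3, 4]. NO -> still a DAG (reorder needed).
Still a DAG? yes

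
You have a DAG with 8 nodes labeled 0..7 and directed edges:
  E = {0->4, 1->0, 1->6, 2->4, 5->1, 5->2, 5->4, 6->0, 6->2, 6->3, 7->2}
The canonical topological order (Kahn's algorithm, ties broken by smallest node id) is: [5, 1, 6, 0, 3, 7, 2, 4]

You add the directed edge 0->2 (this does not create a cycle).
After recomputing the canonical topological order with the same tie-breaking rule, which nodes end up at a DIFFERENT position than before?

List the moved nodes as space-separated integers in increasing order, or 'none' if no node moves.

Answer: none

Derivation:
Old toposort: [5, 1, 6, 0, 3, 7, 2, 4]
Added edge 0->2
Recompute Kahn (smallest-id tiebreak):
  initial in-degrees: [2, 1, 4, 1, 3, 0, 1, 0]
  ready (indeg=0): [5, 7]
  pop 5: indeg[1]->0; indeg[2]->3; indeg[4]->2 | ready=[1, 7] | order so far=[5]
  pop 1: indeg[0]->1; indeg[6]->0 | ready=[6, 7] | order so far=[5, 1]
  pop 6: indeg[0]->0; indeg[2]->2; indeg[3]->0 | ready=[0, 3, 7] | order so far=[5, 1, 6]
  pop 0: indeg[2]->1; indeg[4]->1 | ready=[3, 7] | order so far=[5, 1, 6, 0]
  pop 3: no out-edges | ready=[7] | order so far=[5, 1, 6, 0, 3]
  pop 7: indeg[2]->0 | ready=[2] | order so far=[5, 1, 6, 0, 3, 7]
  pop 2: indeg[4]->0 | ready=[4] | order so far=[5, 1, 6, 0, 3, 7, 2]
  pop 4: no out-edges | ready=[] | order so far=[5, 1, 6, 0, 3, 7, 2, 4]
New canonical toposort: [5, 1, 6, 0, 3, 7, 2, 4]
Compare positions:
  Node 0: index 3 -> 3 (same)
  Node 1: index 1 -> 1 (same)
  Node 2: index 6 -> 6 (same)
  Node 3: index 4 -> 4 (same)
  Node 4: index 7 -> 7 (same)
  Node 5: index 0 -> 0 (same)
  Node 6: index 2 -> 2 (same)
  Node 7: index 5 -> 5 (same)
Nodes that changed position: none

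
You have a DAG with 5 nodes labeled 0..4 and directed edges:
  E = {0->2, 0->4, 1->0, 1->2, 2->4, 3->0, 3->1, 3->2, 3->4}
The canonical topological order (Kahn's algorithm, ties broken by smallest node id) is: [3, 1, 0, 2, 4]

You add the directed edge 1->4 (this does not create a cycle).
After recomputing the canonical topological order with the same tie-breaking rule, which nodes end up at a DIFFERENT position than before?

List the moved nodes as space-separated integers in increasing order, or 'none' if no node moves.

Old toposort: [3, 1, 0, 2, 4]
Added edge 1->4
Recompute Kahn (smallest-id tiebreak):
  initial in-degrees: [2, 1, 3, 0, 4]
  ready (indeg=0): [3]
  pop 3: indeg[0]->1; indeg[1]->0; indeg[2]->2; indeg[4]->3 | ready=[1] | order so far=[3]
  pop 1: indeg[0]->0; indeg[2]->1; indeg[4]->2 | ready=[0] | order so far=[3, 1]
  pop 0: indeg[2]->0; indeg[4]->1 | ready=[2] | order so far=[3, 1, 0]
  pop 2: indeg[4]->0 | ready=[4] | order so far=[3, 1, 0, 2]
  pop 4: no out-edges | ready=[] | order so far=[3, 1, 0, 2, 4]
New canonical toposort: [3, 1, 0, 2, 4]
Compare positions:
  Node 0: index 2 -> 2 (same)
  Node 1: index 1 -> 1 (same)
  Node 2: index 3 -> 3 (same)
  Node 3: index 0 -> 0 (same)
  Node 4: index 4 -> 4 (same)
Nodes that changed position: none

Answer: none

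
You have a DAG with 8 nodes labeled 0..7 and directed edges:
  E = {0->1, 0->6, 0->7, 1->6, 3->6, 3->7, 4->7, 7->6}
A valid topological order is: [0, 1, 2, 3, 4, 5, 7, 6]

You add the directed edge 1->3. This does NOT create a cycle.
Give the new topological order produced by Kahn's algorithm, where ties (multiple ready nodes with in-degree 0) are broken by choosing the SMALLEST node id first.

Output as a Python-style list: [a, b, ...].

Answer: [0, 1, 2, 3, 4, 5, 7, 6]

Derivation:
Old toposort: [0, 1, 2, 3, 4, 5, 7, 6]
Added edge: 1->3
Position of 1 (1) < position of 3 (3). Old order still valid.
Run Kahn's algorithm (break ties by smallest node id):
  initial in-degrees: [0, 1, 0, 1, 0, 0, 4, 3]
  ready (indeg=0): [0, 2, 4, 5]
  pop 0: indeg[1]->0; indeg[6]->3; indeg[7]->2 | ready=[1, 2, 4, 5] | order so far=[0]
  pop 1: indeg[3]->0; indeg[6]->2 | ready=[2, 3, 4, 5] | order so far=[0, 1]
  pop 2: no out-edges | ready=[3, 4, 5] | order so far=[0, 1, 2]
  pop 3: indeg[6]->1; indeg[7]->1 | ready=[4, 5] | order so far=[0, 1, 2, 3]
  pop 4: indeg[7]->0 | ready=[5, 7] | order so far=[0, 1, 2, 3, 4]
  pop 5: no out-edges | ready=[7] | order so far=[0, 1, 2, 3, 4, 5]
  pop 7: indeg[6]->0 | ready=[6] | order so far=[0, 1, 2, 3, 4, 5, 7]
  pop 6: no out-edges | ready=[] | order so far=[0, 1, 2, 3, 4, 5, 7, 6]
  Result: [0, 1, 2, 3, 4, 5, 7, 6]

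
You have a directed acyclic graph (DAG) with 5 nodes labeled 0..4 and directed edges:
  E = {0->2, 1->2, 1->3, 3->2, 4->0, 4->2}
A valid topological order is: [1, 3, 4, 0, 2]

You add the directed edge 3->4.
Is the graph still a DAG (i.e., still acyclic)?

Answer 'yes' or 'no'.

Given toposort: [1, 3, 4, 0, 2]
Position of 3: index 1; position of 4: index 2
New edge 3->4: forward
Forward edge: respects the existing order. Still a DAG, same toposort still valid.
Still a DAG? yes

Answer: yes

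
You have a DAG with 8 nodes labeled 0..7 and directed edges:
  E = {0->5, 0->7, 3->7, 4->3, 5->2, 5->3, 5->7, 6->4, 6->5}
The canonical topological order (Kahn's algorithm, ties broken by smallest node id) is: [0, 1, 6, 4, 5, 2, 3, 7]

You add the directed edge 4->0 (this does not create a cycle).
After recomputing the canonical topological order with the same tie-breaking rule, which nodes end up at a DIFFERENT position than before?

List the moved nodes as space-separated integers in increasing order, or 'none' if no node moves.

Old toposort: [0, 1, 6, 4, 5, 2, 3, 7]
Added edge 4->0
Recompute Kahn (smallest-id tiebreak):
  initial in-degrees: [1, 0, 1, 2, 1, 2, 0, 3]
  ready (indeg=0): [1, 6]
  pop 1: no out-edges | ready=[6] | order so far=[1]
  pop 6: indeg[4]->0; indeg[5]->1 | ready=[4] | order so far=[1, 6]
  pop 4: indeg[0]->0; indeg[3]->1 | ready=[0] | order so far=[1, 6, 4]
  pop 0: indeg[5]->0; indeg[7]->2 | ready=[5] | order so far=[1, 6, 4, 0]
  pop 5: indeg[2]->0; indeg[3]->0; indeg[7]->1 | ready=[2, 3] | order so far=[1, 6, 4, 0, 5]
  pop 2: no out-edges | ready=[3] | order so far=[1, 6, 4, 0, 5, 2]
  pop 3: indeg[7]->0 | ready=[7] | order so far=[1, 6, 4, 0, 5, 2, 3]
  pop 7: no out-edges | ready=[] | order so far=[1, 6, 4, 0, 5, 2, 3, 7]
New canonical toposort: [1, 6, 4, 0, 5, 2, 3, 7]
Compare positions:
  Node 0: index 0 -> 3 (moved)
  Node 1: index 1 -> 0 (moved)
  Node 2: index 5 -> 5 (same)
  Node 3: index 6 -> 6 (same)
  Node 4: index 3 -> 2 (moved)
  Node 5: index 4 -> 4 (same)
  Node 6: index 2 -> 1 (moved)
  Node 7: index 7 -> 7 (same)
Nodes that changed position: 0 1 4 6

Answer: 0 1 4 6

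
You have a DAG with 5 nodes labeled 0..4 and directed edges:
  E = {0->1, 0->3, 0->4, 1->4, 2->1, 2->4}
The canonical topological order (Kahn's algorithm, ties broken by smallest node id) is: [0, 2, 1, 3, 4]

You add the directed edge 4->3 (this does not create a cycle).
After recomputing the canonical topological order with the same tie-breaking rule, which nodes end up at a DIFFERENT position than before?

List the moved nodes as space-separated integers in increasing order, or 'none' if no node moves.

Answer: 3 4

Derivation:
Old toposort: [0, 2, 1, 3, 4]
Added edge 4->3
Recompute Kahn (smallest-id tiebreak):
  initial in-degrees: [0, 2, 0, 2, 3]
  ready (indeg=0): [0, 2]
  pop 0: indeg[1]->1; indeg[3]->1; indeg[4]->2 | ready=[2] | order so far=[0]
  pop 2: indeg[1]->0; indeg[4]->1 | ready=[1] | order so far=[0, 2]
  pop 1: indeg[4]->0 | ready=[4] | order so far=[0, 2, 1]
  pop 4: indeg[3]->0 | ready=[3] | order so far=[0, 2, 1, 4]
  pop 3: no out-edges | ready=[] | order so far=[0, 2, 1, 4, 3]
New canonical toposort: [0, 2, 1, 4, 3]
Compare positions:
  Node 0: index 0 -> 0 (same)
  Node 1: index 2 -> 2 (same)
  Node 2: index 1 -> 1 (same)
  Node 3: index 3 -> 4 (moved)
  Node 4: index 4 -> 3 (moved)
Nodes that changed position: 3 4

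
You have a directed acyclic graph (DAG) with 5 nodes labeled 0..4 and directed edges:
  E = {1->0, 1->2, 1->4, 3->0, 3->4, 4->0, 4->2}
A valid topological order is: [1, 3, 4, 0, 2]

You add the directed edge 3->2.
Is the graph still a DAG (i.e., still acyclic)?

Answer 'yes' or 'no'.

Answer: yes

Derivation:
Given toposort: [1, 3, 4, 0, 2]
Position of 3: index 1; position of 2: index 4
New edge 3->2: forward
Forward edge: respects the existing order. Still a DAG, same toposort still valid.
Still a DAG? yes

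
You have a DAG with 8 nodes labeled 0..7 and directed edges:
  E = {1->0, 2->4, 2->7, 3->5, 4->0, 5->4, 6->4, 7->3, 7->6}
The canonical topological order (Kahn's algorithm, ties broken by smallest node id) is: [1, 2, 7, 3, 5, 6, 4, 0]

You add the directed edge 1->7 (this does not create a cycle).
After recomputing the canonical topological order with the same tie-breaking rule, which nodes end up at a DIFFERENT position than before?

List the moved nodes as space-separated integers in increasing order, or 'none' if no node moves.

Answer: none

Derivation:
Old toposort: [1, 2, 7, 3, 5, 6, 4, 0]
Added edge 1->7
Recompute Kahn (smallest-id tiebreak):
  initial in-degrees: [2, 0, 0, 1, 3, 1, 1, 2]
  ready (indeg=0): [1, 2]
  pop 1: indeg[0]->1; indeg[7]->1 | ready=[2] | order so far=[1]
  pop 2: indeg[4]->2; indeg[7]->0 | ready=[7] | order so far=[1, 2]
  pop 7: indeg[3]->0; indeg[6]->0 | ready=[3, 6] | order so far=[1, 2, 7]
  pop 3: indeg[5]->0 | ready=[5, 6] | order so far=[1, 2, 7, 3]
  pop 5: indeg[4]->1 | ready=[6] | order so far=[1, 2, 7, 3, 5]
  pop 6: indeg[4]->0 | ready=[4] | order so far=[1, 2, 7, 3, 5, 6]
  pop 4: indeg[0]->0 | ready=[0] | order so far=[1, 2, 7, 3, 5, 6, 4]
  pop 0: no out-edges | ready=[] | order so far=[1, 2, 7, 3, 5, 6, 4, 0]
New canonical toposort: [1, 2, 7, 3, 5, 6, 4, 0]
Compare positions:
  Node 0: index 7 -> 7 (same)
  Node 1: index 0 -> 0 (same)
  Node 2: index 1 -> 1 (same)
  Node 3: index 3 -> 3 (same)
  Node 4: index 6 -> 6 (same)
  Node 5: index 4 -> 4 (same)
  Node 6: index 5 -> 5 (same)
  Node 7: index 2 -> 2 (same)
Nodes that changed position: none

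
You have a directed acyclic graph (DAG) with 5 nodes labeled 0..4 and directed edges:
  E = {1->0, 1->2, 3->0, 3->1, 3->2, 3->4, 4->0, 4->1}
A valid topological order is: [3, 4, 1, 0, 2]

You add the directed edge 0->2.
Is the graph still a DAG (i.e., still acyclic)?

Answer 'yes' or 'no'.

Answer: yes

Derivation:
Given toposort: [3, 4, 1, 0, 2]
Position of 0: index 3; position of 2: index 4
New edge 0->2: forward
Forward edge: respects the existing order. Still a DAG, same toposort still valid.
Still a DAG? yes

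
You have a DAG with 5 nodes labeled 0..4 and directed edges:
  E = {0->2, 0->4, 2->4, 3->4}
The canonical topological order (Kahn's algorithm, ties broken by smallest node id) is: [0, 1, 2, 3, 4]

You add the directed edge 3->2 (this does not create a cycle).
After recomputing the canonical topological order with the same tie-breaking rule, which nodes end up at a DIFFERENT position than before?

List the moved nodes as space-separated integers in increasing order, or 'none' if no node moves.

Answer: 2 3

Derivation:
Old toposort: [0, 1, 2, 3, 4]
Added edge 3->2
Recompute Kahn (smallest-id tiebreak):
  initial in-degrees: [0, 0, 2, 0, 3]
  ready (indeg=0): [0, 1, 3]
  pop 0: indeg[2]->1; indeg[4]->2 | ready=[1, 3] | order so far=[0]
  pop 1: no out-edges | ready=[3] | order so far=[0, 1]
  pop 3: indeg[2]->0; indeg[4]->1 | ready=[2] | order so far=[0, 1, 3]
  pop 2: indeg[4]->0 | ready=[4] | order so far=[0, 1, 3, 2]
  pop 4: no out-edges | ready=[] | order so far=[0, 1, 3, 2, 4]
New canonical toposort: [0, 1, 3, 2, 4]
Compare positions:
  Node 0: index 0 -> 0 (same)
  Node 1: index 1 -> 1 (same)
  Node 2: index 2 -> 3 (moved)
  Node 3: index 3 -> 2 (moved)
  Node 4: index 4 -> 4 (same)
Nodes that changed position: 2 3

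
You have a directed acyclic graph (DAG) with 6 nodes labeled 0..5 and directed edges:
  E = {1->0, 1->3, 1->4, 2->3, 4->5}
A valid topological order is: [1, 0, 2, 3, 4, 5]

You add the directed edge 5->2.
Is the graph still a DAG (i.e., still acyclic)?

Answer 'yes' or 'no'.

Given toposort: [1, 0, 2, 3, 4, 5]
Position of 5: index 5; position of 2: index 2
New edge 5->2: backward (u after v in old order)
Backward edge: old toposort is now invalid. Check if this creates a cycle.
Does 2 already reach 5? Reachable from 2: [2, 3]. NO -> still a DAG (reorder needed).
Still a DAG? yes

Answer: yes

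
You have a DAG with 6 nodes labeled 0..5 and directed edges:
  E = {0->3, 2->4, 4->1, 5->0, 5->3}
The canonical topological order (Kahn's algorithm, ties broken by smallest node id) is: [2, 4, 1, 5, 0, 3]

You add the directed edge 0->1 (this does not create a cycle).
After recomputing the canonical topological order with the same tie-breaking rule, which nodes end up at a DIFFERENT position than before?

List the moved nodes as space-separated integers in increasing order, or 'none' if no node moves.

Answer: 0 1 5

Derivation:
Old toposort: [2, 4, 1, 5, 0, 3]
Added edge 0->1
Recompute Kahn (smallest-id tiebreak):
  initial in-degrees: [1, 2, 0, 2, 1, 0]
  ready (indeg=0): [2, 5]
  pop 2: indeg[4]->0 | ready=[4, 5] | order so far=[2]
  pop 4: indeg[1]->1 | ready=[5] | order so far=[2, 4]
  pop 5: indeg[0]->0; indeg[3]->1 | ready=[0] | order so far=[2, 4, 5]
  pop 0: indeg[1]->0; indeg[3]->0 | ready=[1, 3] | order so far=[2, 4, 5, 0]
  pop 1: no out-edges | ready=[3] | order so far=[2, 4, 5, 0, 1]
  pop 3: no out-edges | ready=[] | order so far=[2, 4, 5, 0, 1, 3]
New canonical toposort: [2, 4, 5, 0, 1, 3]
Compare positions:
  Node 0: index 4 -> 3 (moved)
  Node 1: index 2 -> 4 (moved)
  Node 2: index 0 -> 0 (same)
  Node 3: index 5 -> 5 (same)
  Node 4: index 1 -> 1 (same)
  Node 5: index 3 -> 2 (moved)
Nodes that changed position: 0 1 5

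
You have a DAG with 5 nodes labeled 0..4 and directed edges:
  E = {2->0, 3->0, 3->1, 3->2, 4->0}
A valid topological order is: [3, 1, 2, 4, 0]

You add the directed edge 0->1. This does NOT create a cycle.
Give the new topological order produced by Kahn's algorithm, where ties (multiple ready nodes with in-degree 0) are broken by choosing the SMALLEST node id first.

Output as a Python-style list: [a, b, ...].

Answer: [3, 2, 4, 0, 1]

Derivation:
Old toposort: [3, 1, 2, 4, 0]
Added edge: 0->1
Position of 0 (4) > position of 1 (1). Must reorder: 0 must now come before 1.
Run Kahn's algorithm (break ties by smallest node id):
  initial in-degrees: [3, 2, 1, 0, 0]
  ready (indeg=0): [3, 4]
  pop 3: indeg[0]->2; indeg[1]->1; indeg[2]->0 | ready=[2, 4] | order so far=[3]
  pop 2: indeg[0]->1 | ready=[4] | order so far=[3, 2]
  pop 4: indeg[0]->0 | ready=[0] | order so far=[3, 2, 4]
  pop 0: indeg[1]->0 | ready=[1] | order so far=[3, 2, 4, 0]
  pop 1: no out-edges | ready=[] | order so far=[3, 2, 4, 0, 1]
  Result: [3, 2, 4, 0, 1]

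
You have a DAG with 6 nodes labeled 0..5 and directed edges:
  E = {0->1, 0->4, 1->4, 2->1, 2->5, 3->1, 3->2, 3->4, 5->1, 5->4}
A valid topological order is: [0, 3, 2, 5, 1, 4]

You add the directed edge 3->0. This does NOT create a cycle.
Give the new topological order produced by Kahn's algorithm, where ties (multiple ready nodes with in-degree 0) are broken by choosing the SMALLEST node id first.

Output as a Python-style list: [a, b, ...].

Old toposort: [0, 3, 2, 5, 1, 4]
Added edge: 3->0
Position of 3 (1) > position of 0 (0). Must reorder: 3 must now come before 0.
Run Kahn's algorithm (break ties by smallest node id):
  initial in-degrees: [1, 4, 1, 0, 4, 1]
  ready (indeg=0): [3]
  pop 3: indeg[0]->0; indeg[1]->3; indeg[2]->0; indeg[4]->3 | ready=[0, 2] | order so far=[3]
  pop 0: indeg[1]->2; indeg[4]->2 | ready=[2] | order so far=[3, 0]
  pop 2: indeg[1]->1; indeg[5]->0 | ready=[5] | order so far=[3, 0, 2]
  pop 5: indeg[1]->0; indeg[4]->1 | ready=[1] | order so far=[3, 0, 2, 5]
  pop 1: indeg[4]->0 | ready=[4] | order so far=[3, 0, 2, 5, 1]
  pop 4: no out-edges | ready=[] | order so far=[3, 0, 2, 5, 1, 4]
  Result: [3, 0, 2, 5, 1, 4]

Answer: [3, 0, 2, 5, 1, 4]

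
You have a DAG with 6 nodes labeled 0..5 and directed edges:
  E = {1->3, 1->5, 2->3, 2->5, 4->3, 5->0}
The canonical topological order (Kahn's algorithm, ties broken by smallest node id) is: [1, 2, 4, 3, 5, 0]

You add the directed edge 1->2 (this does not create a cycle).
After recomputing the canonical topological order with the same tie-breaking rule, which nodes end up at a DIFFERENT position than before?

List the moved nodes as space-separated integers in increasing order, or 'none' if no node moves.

Old toposort: [1, 2, 4, 3, 5, 0]
Added edge 1->2
Recompute Kahn (smallest-id tiebreak):
  initial in-degrees: [1, 0, 1, 3, 0, 2]
  ready (indeg=0): [1, 4]
  pop 1: indeg[2]->0; indeg[3]->2; indeg[5]->1 | ready=[2, 4] | order so far=[1]
  pop 2: indeg[3]->1; indeg[5]->0 | ready=[4, 5] | order so far=[1, 2]
  pop 4: indeg[3]->0 | ready=[3, 5] | order so far=[1, 2, 4]
  pop 3: no out-edges | ready=[5] | order so far=[1, 2, 4, 3]
  pop 5: indeg[0]->0 | ready=[0] | order so far=[1, 2, 4, 3, 5]
  pop 0: no out-edges | ready=[] | order so far=[1, 2, 4, 3, 5, 0]
New canonical toposort: [1, 2, 4, 3, 5, 0]
Compare positions:
  Node 0: index 5 -> 5 (same)
  Node 1: index 0 -> 0 (same)
  Node 2: index 1 -> 1 (same)
  Node 3: index 3 -> 3 (same)
  Node 4: index 2 -> 2 (same)
  Node 5: index 4 -> 4 (same)
Nodes that changed position: none

Answer: none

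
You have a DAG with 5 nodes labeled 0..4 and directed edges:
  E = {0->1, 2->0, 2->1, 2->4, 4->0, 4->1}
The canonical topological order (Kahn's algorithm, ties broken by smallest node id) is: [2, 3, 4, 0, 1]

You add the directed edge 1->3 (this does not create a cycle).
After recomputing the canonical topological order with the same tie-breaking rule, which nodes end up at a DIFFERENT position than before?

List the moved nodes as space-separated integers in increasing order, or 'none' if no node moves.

Old toposort: [2, 3, 4, 0, 1]
Added edge 1->3
Recompute Kahn (smallest-id tiebreak):
  initial in-degrees: [2, 3, 0, 1, 1]
  ready (indeg=0): [2]
  pop 2: indeg[0]->1; indeg[1]->2; indeg[4]->0 | ready=[4] | order so far=[2]
  pop 4: indeg[0]->0; indeg[1]->1 | ready=[0] | order so far=[2, 4]
  pop 0: indeg[1]->0 | ready=[1] | order so far=[2, 4, 0]
  pop 1: indeg[3]->0 | ready=[3] | order so far=[2, 4, 0, 1]
  pop 3: no out-edges | ready=[] | order so far=[2, 4, 0, 1, 3]
New canonical toposort: [2, 4, 0, 1, 3]
Compare positions:
  Node 0: index 3 -> 2 (moved)
  Node 1: index 4 -> 3 (moved)
  Node 2: index 0 -> 0 (same)
  Node 3: index 1 -> 4 (moved)
  Node 4: index 2 -> 1 (moved)
Nodes that changed position: 0 1 3 4

Answer: 0 1 3 4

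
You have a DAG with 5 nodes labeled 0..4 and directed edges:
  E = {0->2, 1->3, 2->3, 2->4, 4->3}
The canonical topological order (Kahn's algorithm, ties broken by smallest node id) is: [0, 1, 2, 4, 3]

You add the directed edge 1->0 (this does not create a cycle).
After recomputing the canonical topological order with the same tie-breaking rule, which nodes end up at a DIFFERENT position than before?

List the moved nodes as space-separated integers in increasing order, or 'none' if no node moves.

Old toposort: [0, 1, 2, 4, 3]
Added edge 1->0
Recompute Kahn (smallest-id tiebreak):
  initial in-degrees: [1, 0, 1, 3, 1]
  ready (indeg=0): [1]
  pop 1: indeg[0]->0; indeg[3]->2 | ready=[0] | order so far=[1]
  pop 0: indeg[2]->0 | ready=[2] | order so far=[1, 0]
  pop 2: indeg[3]->1; indeg[4]->0 | ready=[4] | order so far=[1, 0, 2]
  pop 4: indeg[3]->0 | ready=[3] | order so far=[1, 0, 2, 4]
  pop 3: no out-edges | ready=[] | order so far=[1, 0, 2, 4, 3]
New canonical toposort: [1, 0, 2, 4, 3]
Compare positions:
  Node 0: index 0 -> 1 (moved)
  Node 1: index 1 -> 0 (moved)
  Node 2: index 2 -> 2 (same)
  Node 3: index 4 -> 4 (same)
  Node 4: index 3 -> 3 (same)
Nodes that changed position: 0 1

Answer: 0 1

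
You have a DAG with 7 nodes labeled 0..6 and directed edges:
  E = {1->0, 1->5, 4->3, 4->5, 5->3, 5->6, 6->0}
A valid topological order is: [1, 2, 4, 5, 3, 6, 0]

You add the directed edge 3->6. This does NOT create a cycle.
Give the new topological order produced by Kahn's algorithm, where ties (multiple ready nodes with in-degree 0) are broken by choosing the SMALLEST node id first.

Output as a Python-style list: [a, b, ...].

Answer: [1, 2, 4, 5, 3, 6, 0]

Derivation:
Old toposort: [1, 2, 4, 5, 3, 6, 0]
Added edge: 3->6
Position of 3 (4) < position of 6 (5). Old order still valid.
Run Kahn's algorithm (break ties by smallest node id):
  initial in-degrees: [2, 0, 0, 2, 0, 2, 2]
  ready (indeg=0): [1, 2, 4]
  pop 1: indeg[0]->1; indeg[5]->1 | ready=[2, 4] | order so far=[1]
  pop 2: no out-edges | ready=[4] | order so far=[1, 2]
  pop 4: indeg[3]->1; indeg[5]->0 | ready=[5] | order so far=[1, 2, 4]
  pop 5: indeg[3]->0; indeg[6]->1 | ready=[3] | order so far=[1, 2, 4, 5]
  pop 3: indeg[6]->0 | ready=[6] | order so far=[1, 2, 4, 5, 3]
  pop 6: indeg[0]->0 | ready=[0] | order so far=[1, 2, 4, 5, 3, 6]
  pop 0: no out-edges | ready=[] | order so far=[1, 2, 4, 5, 3, 6, 0]
  Result: [1, 2, 4, 5, 3, 6, 0]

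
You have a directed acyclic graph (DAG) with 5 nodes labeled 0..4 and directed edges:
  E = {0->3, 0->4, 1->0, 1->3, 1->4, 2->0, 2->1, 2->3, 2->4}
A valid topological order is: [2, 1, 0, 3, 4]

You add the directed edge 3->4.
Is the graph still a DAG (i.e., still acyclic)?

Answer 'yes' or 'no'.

Given toposort: [2, 1, 0, 3, 4]
Position of 3: index 3; position of 4: index 4
New edge 3->4: forward
Forward edge: respects the existing order. Still a DAG, same toposort still valid.
Still a DAG? yes

Answer: yes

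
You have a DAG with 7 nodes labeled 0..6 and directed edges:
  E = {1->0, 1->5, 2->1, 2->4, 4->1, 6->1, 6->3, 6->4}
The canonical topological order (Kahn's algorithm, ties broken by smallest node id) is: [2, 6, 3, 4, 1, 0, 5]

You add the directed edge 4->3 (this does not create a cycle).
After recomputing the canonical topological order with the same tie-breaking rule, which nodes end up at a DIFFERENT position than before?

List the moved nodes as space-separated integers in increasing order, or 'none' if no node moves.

Old toposort: [2, 6, 3, 4, 1, 0, 5]
Added edge 4->3
Recompute Kahn (smallest-id tiebreak):
  initial in-degrees: [1, 3, 0, 2, 2, 1, 0]
  ready (indeg=0): [2, 6]
  pop 2: indeg[1]->2; indeg[4]->1 | ready=[6] | order so far=[2]
  pop 6: indeg[1]->1; indeg[3]->1; indeg[4]->0 | ready=[4] | order so far=[2, 6]
  pop 4: indeg[1]->0; indeg[3]->0 | ready=[1, 3] | order so far=[2, 6, 4]
  pop 1: indeg[0]->0; indeg[5]->0 | ready=[0, 3, 5] | order so far=[2, 6, 4, 1]
  pop 0: no out-edges | ready=[3, 5] | order so far=[2, 6, 4, 1, 0]
  pop 3: no out-edges | ready=[5] | order so far=[2, 6, 4, 1, 0, 3]
  pop 5: no out-edges | ready=[] | order so far=[2, 6, 4, 1, 0, 3, 5]
New canonical toposort: [2, 6, 4, 1, 0, 3, 5]
Compare positions:
  Node 0: index 5 -> 4 (moved)
  Node 1: index 4 -> 3 (moved)
  Node 2: index 0 -> 0 (same)
  Node 3: index 2 -> 5 (moved)
  Node 4: index 3 -> 2 (moved)
  Node 5: index 6 -> 6 (same)
  Node 6: index 1 -> 1 (same)
Nodes that changed position: 0 1 3 4

Answer: 0 1 3 4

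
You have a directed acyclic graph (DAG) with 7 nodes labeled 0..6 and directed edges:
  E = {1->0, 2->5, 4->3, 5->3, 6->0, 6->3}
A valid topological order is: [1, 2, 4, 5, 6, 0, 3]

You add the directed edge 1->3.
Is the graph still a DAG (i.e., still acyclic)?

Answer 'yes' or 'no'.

Given toposort: [1, 2, 4, 5, 6, 0, 3]
Position of 1: index 0; position of 3: index 6
New edge 1->3: forward
Forward edge: respects the existing order. Still a DAG, same toposort still valid.
Still a DAG? yes

Answer: yes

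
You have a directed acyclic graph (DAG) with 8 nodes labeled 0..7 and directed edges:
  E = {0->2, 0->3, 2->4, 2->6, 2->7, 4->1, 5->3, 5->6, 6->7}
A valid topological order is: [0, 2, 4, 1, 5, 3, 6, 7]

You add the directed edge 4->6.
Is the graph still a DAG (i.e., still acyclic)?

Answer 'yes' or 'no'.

Answer: yes

Derivation:
Given toposort: [0, 2, 4, 1, 5, 3, 6, 7]
Position of 4: index 2; position of 6: index 6
New edge 4->6: forward
Forward edge: respects the existing order. Still a DAG, same toposort still valid.
Still a DAG? yes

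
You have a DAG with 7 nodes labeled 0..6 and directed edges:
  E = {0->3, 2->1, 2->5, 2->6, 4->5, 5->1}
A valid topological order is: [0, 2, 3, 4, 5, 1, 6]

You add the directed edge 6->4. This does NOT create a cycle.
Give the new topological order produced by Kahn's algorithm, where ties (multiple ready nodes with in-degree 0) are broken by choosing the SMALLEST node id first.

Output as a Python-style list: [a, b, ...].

Answer: [0, 2, 3, 6, 4, 5, 1]

Derivation:
Old toposort: [0, 2, 3, 4, 5, 1, 6]
Added edge: 6->4
Position of 6 (6) > position of 4 (3). Must reorder: 6 must now come before 4.
Run Kahn's algorithm (break ties by smallest node id):
  initial in-degrees: [0, 2, 0, 1, 1, 2, 1]
  ready (indeg=0): [0, 2]
  pop 0: indeg[3]->0 | ready=[2, 3] | order so far=[0]
  pop 2: indeg[1]->1; indeg[5]->1; indeg[6]->0 | ready=[3, 6] | order so far=[0, 2]
  pop 3: no out-edges | ready=[6] | order so far=[0, 2, 3]
  pop 6: indeg[4]->0 | ready=[4] | order so far=[0, 2, 3, 6]
  pop 4: indeg[5]->0 | ready=[5] | order so far=[0, 2, 3, 6, 4]
  pop 5: indeg[1]->0 | ready=[1] | order so far=[0, 2, 3, 6, 4, 5]
  pop 1: no out-edges | ready=[] | order so far=[0, 2, 3, 6, 4, 5, 1]
  Result: [0, 2, 3, 6, 4, 5, 1]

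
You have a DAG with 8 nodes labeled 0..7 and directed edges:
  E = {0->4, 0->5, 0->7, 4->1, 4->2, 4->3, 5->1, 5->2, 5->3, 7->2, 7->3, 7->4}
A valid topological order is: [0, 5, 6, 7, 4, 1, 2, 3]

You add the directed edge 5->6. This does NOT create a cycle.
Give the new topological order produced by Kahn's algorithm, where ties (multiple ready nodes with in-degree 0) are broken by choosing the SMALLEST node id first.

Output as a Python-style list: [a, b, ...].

Old toposort: [0, 5, 6, 7, 4, 1, 2, 3]
Added edge: 5->6
Position of 5 (1) < position of 6 (2). Old order still valid.
Run Kahn's algorithm (break ties by smallest node id):
  initial in-degrees: [0, 2, 3, 3, 2, 1, 1, 1]
  ready (indeg=0): [0]
  pop 0: indeg[4]->1; indeg[5]->0; indeg[7]->0 | ready=[5, 7] | order so far=[0]
  pop 5: indeg[1]->1; indeg[2]->2; indeg[3]->2; indeg[6]->0 | ready=[6, 7] | order so far=[0, 5]
  pop 6: no out-edges | ready=[7] | order so far=[0, 5, 6]
  pop 7: indeg[2]->1; indeg[3]->1; indeg[4]->0 | ready=[4] | order so far=[0, 5, 6, 7]
  pop 4: indeg[1]->0; indeg[2]->0; indeg[3]->0 | ready=[1, 2, 3] | order so far=[0, 5, 6, 7, 4]
  pop 1: no out-edges | ready=[2, 3] | order so far=[0, 5, 6, 7, 4, 1]
  pop 2: no out-edges | ready=[3] | order so far=[0, 5, 6, 7, 4, 1, 2]
  pop 3: no out-edges | ready=[] | order so far=[0, 5, 6, 7, 4, 1, 2, 3]
  Result: [0, 5, 6, 7, 4, 1, 2, 3]

Answer: [0, 5, 6, 7, 4, 1, 2, 3]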